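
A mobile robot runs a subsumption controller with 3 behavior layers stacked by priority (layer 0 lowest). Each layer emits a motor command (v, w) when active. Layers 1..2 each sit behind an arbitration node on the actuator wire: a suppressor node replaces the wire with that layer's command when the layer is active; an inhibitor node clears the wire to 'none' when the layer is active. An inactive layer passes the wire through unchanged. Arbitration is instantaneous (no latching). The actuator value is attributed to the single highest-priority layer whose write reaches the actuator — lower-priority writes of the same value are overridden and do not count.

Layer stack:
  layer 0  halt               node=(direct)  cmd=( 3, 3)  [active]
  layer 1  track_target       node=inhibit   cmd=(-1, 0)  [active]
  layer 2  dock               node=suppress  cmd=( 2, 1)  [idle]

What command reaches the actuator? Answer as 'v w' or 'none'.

none

[0] halt on; wire := (3, 3)
[1] track_target on (inhibit); wire := none
[2] dock off; pass none
output none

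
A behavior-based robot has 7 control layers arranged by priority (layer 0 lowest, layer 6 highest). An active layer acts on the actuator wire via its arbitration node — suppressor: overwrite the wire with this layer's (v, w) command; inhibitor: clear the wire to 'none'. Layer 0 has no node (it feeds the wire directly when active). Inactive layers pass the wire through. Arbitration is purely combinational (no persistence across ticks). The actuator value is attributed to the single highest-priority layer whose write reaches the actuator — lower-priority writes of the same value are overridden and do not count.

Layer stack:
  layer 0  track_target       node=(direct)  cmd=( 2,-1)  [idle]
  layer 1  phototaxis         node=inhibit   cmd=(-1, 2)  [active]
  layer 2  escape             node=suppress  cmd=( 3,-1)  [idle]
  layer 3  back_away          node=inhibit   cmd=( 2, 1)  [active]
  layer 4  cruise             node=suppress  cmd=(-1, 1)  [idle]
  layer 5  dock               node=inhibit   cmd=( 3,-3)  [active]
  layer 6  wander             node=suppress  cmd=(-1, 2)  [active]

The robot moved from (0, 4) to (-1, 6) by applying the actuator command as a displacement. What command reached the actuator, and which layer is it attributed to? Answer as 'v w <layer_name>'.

displacement = (-1, 6) − (0, 4) = (-1, 2)
layer 0 (track_target) idle — none
layer 1 (phototaxis) active — inhibits: none
layer 2 (escape) idle — unchanged: none
layer 3 (back_away) active — inhibits: none
layer 4 (cruise) idle — unchanged: none
layer 5 (dock) active — inhibits: none
layer 6 (wander) active — suppresses: (-1, 2)
→ actuator (-1, 2) — from layer 6 (wander)

-1 2 wander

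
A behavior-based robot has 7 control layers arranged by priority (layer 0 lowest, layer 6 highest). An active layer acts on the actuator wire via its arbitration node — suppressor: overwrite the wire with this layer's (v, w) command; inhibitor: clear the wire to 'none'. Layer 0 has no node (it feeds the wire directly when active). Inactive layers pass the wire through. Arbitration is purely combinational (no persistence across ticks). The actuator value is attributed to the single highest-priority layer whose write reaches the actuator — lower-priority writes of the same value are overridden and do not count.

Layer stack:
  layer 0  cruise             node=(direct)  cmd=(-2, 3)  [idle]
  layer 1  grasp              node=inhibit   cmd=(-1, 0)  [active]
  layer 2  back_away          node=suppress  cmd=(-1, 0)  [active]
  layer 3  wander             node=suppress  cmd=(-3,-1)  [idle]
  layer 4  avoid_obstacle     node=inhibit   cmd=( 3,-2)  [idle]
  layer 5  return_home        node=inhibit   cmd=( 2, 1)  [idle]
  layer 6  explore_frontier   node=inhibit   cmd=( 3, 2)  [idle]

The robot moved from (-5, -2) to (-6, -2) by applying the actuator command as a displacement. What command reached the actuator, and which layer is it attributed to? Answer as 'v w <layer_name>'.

-1 0 back_away

displacement = (-6, -2) − (-5, -2) = (-1, 0)
layer 0 (cruise) idle — none
layer 1 (grasp) active — inhibits: none
layer 2 (back_away) active — suppresses: (-1, 0)
layer 3 (wander) idle — unchanged: (-1, 0)
layer 4 (avoid_obstacle) idle — unchanged: (-1, 0)
layer 5 (return_home) idle — unchanged: (-1, 0)
layer 6 (explore_frontier) idle — unchanged: (-1, 0)
→ actuator (-1, 0) — from layer 2 (back_away)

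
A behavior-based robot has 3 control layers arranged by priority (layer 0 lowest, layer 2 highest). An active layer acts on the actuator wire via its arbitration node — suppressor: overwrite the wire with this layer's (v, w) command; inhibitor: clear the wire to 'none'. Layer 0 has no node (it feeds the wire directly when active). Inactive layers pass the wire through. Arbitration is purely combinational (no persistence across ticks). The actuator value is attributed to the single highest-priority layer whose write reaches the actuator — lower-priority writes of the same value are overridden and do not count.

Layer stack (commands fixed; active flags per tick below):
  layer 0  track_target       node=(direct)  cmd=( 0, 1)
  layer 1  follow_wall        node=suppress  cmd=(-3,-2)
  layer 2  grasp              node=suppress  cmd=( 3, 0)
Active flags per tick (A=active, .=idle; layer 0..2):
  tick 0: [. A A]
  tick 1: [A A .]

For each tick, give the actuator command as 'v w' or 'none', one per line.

3 0
-3 -2

tick 0:
  L0 track_target: idle → wire = none
  L1 follow_wall: active, suppressor → wire = (-3, -2)
  L2 grasp: active, suppressor → wire = (3, 0)
  actuator = (3, 0)
tick 1:
  L0 track_target: active, feeds wire = (0, 1)
  L1 follow_wall: active, suppressor → wire = (-3, -2)
  L2 grasp: idle → wire stays (-3, -2)
  actuator = (-3, -2)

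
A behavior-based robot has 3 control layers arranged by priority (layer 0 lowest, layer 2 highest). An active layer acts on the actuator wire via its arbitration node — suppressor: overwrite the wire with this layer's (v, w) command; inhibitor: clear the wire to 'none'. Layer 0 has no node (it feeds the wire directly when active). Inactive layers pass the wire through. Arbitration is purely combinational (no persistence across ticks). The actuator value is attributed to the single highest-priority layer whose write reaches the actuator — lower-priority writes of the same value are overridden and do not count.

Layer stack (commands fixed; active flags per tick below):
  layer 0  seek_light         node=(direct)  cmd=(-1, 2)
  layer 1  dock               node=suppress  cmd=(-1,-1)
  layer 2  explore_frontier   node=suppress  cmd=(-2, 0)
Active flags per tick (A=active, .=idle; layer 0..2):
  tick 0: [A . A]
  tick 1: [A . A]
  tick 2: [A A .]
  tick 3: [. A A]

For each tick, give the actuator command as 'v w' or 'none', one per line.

-2 0
-2 0
-1 -1
-2 0

tick 0:
  layer 0 (seek_light) active — direct: (-1, 2)
  layer 1 (dock) idle — unchanged: (-1, 2)
  layer 2 (explore_frontier) active — suppresses: (-2, 0)
  → actuator (-2, 0)
tick 1:
  layer 0 (seek_light) active — direct: (-1, 2)
  layer 1 (dock) idle — unchanged: (-1, 2)
  layer 2 (explore_frontier) active — suppresses: (-2, 0)
  → actuator (-2, 0)
tick 2:
  layer 0 (seek_light) active — direct: (-1, 2)
  layer 1 (dock) active — suppresses: (-1, -1)
  layer 2 (explore_frontier) idle — unchanged: (-1, -1)
  → actuator (-1, -1)
tick 3:
  layer 0 (seek_light) idle — none
  layer 1 (dock) active — suppresses: (-1, -1)
  layer 2 (explore_frontier) active — suppresses: (-2, 0)
  → actuator (-2, 0)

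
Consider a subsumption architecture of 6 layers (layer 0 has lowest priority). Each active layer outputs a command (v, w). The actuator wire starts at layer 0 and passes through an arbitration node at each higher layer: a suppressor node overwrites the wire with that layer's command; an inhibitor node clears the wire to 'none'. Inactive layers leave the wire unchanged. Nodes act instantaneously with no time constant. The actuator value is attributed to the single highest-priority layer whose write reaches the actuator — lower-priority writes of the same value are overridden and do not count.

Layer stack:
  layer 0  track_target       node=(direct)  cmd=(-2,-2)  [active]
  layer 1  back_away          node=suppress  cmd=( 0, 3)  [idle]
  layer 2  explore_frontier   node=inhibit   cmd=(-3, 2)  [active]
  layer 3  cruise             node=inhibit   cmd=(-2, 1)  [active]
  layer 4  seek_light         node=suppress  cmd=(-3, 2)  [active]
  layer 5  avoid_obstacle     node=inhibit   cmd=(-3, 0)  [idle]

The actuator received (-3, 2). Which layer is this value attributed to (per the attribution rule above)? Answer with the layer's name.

L0 track_target: active, feeds wire = (-2, -2)
L1 back_away: idle → wire stays (-2, -2)
L2 explore_frontier: active, inhibitor → wire = none
L3 cruise: active, inhibitor → wire = none
L4 seek_light: active, suppressor → wire = (-3, 2)
L5 avoid_obstacle: idle → wire stays (-3, 2)
actuator = (-3, 2)
last writer: layer 4 = seek_light

seek_light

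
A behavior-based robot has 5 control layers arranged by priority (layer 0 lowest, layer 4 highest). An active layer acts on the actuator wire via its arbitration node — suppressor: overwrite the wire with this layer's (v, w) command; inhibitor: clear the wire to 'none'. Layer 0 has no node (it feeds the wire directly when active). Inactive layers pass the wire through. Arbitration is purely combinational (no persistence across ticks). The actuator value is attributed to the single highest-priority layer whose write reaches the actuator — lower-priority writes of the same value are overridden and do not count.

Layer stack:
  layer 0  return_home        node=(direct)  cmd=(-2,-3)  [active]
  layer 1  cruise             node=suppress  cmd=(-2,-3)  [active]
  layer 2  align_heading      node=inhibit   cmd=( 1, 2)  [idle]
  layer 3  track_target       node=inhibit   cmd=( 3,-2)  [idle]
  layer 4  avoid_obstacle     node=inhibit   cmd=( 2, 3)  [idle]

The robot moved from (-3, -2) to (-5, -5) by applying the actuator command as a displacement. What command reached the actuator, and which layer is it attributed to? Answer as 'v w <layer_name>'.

-2 -3 cruise

displacement = (-5, -5) − (-3, -2) = (-2, -3)
L0 return_home: active, feeds wire = (-2, -3)
L1 cruise: active, suppressor → wire = (-2, -3)
L2 align_heading: idle → wire stays (-2, -3)
L3 track_target: idle → wire stays (-2, -3)
L4 avoid_obstacle: idle → wire stays (-2, -3)
actuator = (-2, -3) — from layer 1 (cruise)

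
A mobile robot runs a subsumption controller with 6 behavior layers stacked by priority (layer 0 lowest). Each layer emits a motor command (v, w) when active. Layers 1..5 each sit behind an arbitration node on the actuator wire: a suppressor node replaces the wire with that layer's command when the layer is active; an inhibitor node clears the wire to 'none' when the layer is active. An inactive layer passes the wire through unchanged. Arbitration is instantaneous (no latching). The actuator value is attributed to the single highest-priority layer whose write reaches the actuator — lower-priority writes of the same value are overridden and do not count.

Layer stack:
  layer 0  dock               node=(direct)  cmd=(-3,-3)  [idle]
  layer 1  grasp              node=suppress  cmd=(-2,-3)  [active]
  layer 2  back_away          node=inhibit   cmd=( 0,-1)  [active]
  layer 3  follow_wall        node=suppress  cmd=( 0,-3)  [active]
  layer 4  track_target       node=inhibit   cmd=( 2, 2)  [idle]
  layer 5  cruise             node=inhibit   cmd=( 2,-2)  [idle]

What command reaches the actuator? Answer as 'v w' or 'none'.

0 -3

[0] dock off; wire := none
[1] grasp on (suppress); wire := (-2, -3)
[2] back_away on (inhibit); wire := none
[3] follow_wall on (suppress); wire := (0, -3)
[4] track_target off; pass (0, -3)
[5] cruise off; pass (0, -3)
output (0, -3)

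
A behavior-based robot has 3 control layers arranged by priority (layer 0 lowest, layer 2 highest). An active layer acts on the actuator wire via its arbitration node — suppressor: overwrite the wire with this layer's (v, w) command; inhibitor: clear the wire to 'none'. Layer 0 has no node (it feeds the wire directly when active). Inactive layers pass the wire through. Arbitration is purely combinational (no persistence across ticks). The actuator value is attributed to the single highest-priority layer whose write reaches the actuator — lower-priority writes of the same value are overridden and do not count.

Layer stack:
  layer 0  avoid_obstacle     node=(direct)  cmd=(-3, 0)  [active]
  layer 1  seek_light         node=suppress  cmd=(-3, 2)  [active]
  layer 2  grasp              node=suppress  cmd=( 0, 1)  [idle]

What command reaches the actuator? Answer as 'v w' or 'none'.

-3 2

layer 0 (avoid_obstacle) active — direct: (-3, 0)
layer 1 (seek_light) active — suppresses: (-3, 2)
layer 2 (grasp) idle — unchanged: (-3, 2)
→ actuator (-3, 2)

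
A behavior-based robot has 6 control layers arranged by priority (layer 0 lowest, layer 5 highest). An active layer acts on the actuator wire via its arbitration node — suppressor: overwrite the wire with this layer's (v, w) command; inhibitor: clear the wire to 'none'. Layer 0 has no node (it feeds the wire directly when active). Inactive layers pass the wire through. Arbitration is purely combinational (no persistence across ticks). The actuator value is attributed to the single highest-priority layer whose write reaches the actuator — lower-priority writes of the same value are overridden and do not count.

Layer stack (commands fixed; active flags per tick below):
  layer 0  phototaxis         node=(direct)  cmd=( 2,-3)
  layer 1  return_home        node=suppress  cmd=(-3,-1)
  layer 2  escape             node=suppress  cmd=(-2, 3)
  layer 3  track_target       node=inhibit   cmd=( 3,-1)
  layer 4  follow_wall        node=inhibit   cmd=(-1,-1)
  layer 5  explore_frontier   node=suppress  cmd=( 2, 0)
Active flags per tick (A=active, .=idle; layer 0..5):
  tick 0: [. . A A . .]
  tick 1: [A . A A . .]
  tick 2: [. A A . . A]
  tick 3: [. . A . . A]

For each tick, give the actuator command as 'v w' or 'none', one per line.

tick 0:
  layer 0 (phototaxis) idle — none
  layer 1 (return_home) idle — unchanged: none
  layer 2 (escape) active — suppresses: (-2, 3)
  layer 3 (track_target) active — inhibits: none
  layer 4 (follow_wall) idle — unchanged: none
  layer 5 (explore_frontier) idle — unchanged: none
  → actuator none
tick 1:
  layer 0 (phototaxis) active — direct: (2, -3)
  layer 1 (return_home) idle — unchanged: (2, -3)
  layer 2 (escape) active — suppresses: (-2, 3)
  layer 3 (track_target) active — inhibits: none
  layer 4 (follow_wall) idle — unchanged: none
  layer 5 (explore_frontier) idle — unchanged: none
  → actuator none
tick 2:
  layer 0 (phototaxis) idle — none
  layer 1 (return_home) active — suppresses: (-3, -1)
  layer 2 (escape) active — suppresses: (-2, 3)
  layer 3 (track_target) idle — unchanged: (-2, 3)
  layer 4 (follow_wall) idle — unchanged: (-2, 3)
  layer 5 (explore_frontier) active — suppresses: (2, 0)
  → actuator (2, 0)
tick 3:
  layer 0 (phototaxis) idle — none
  layer 1 (return_home) idle — unchanged: none
  layer 2 (escape) active — suppresses: (-2, 3)
  layer 3 (track_target) idle — unchanged: (-2, 3)
  layer 4 (follow_wall) idle — unchanged: (-2, 3)
  layer 5 (explore_frontier) active — suppresses: (2, 0)
  → actuator (2, 0)

none
none
2 0
2 0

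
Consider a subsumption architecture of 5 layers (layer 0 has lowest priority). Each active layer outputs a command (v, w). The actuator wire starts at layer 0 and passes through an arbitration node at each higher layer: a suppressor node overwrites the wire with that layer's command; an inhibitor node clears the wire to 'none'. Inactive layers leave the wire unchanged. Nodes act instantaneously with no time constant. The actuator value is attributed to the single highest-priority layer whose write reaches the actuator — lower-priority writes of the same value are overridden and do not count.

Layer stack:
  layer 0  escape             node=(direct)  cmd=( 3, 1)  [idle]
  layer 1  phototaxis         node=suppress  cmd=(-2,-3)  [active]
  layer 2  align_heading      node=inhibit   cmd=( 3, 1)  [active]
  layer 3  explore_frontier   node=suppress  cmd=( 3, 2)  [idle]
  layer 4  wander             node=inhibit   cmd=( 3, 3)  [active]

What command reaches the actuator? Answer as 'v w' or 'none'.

layer 0 (escape) idle — none
layer 1 (phototaxis) active — suppresses: (-2, -3)
layer 2 (align_heading) active — inhibits: none
layer 3 (explore_frontier) idle — unchanged: none
layer 4 (wander) active — inhibits: none
→ actuator none

none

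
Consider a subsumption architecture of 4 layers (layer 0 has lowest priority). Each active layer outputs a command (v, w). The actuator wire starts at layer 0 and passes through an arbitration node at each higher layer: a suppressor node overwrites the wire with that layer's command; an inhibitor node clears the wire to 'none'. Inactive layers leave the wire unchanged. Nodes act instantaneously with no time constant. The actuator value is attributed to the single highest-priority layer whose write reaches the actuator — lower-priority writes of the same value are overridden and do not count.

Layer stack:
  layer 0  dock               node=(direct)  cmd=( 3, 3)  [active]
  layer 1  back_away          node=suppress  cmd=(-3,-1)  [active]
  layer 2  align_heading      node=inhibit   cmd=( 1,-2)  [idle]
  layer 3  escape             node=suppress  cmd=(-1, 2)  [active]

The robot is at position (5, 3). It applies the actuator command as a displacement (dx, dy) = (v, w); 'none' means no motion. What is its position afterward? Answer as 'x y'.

4 5

[0] dock on; wire := (3, 3)
[1] back_away on (suppress); wire := (-3, -1)
[2] align_heading off; pass (-3, -1)
[3] escape on (suppress); wire := (-1, 2)
output (-1, 2)
position: (5, 3) + (-1, 2) = (4, 5)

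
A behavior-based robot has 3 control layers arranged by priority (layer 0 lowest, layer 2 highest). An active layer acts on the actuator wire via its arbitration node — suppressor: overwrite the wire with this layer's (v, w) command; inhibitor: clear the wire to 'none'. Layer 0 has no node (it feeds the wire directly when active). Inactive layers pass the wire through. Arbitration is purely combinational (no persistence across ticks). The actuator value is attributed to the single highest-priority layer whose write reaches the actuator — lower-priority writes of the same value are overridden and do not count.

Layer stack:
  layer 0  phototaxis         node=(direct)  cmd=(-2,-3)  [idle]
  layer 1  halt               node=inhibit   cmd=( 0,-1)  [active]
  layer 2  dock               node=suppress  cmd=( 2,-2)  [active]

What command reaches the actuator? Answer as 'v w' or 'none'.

L0 phototaxis: idle → wire = none
L1 halt: active, inhibitor → wire = none
L2 dock: active, suppressor → wire = (2, -2)
actuator = (2, -2)

2 -2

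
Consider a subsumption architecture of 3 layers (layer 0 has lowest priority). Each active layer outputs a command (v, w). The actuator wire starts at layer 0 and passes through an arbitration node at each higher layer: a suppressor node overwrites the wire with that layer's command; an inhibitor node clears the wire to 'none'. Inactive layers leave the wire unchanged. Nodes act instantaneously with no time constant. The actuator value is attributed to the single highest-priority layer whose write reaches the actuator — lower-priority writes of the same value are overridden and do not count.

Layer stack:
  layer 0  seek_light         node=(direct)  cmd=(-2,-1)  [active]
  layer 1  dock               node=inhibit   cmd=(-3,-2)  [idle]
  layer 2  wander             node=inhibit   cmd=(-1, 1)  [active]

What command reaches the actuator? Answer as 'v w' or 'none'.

none

L0 seek_light: active, feeds wire = (-2, -1)
L1 dock: idle → wire stays (-2, -1)
L2 wander: active, inhibitor → wire = none
actuator = none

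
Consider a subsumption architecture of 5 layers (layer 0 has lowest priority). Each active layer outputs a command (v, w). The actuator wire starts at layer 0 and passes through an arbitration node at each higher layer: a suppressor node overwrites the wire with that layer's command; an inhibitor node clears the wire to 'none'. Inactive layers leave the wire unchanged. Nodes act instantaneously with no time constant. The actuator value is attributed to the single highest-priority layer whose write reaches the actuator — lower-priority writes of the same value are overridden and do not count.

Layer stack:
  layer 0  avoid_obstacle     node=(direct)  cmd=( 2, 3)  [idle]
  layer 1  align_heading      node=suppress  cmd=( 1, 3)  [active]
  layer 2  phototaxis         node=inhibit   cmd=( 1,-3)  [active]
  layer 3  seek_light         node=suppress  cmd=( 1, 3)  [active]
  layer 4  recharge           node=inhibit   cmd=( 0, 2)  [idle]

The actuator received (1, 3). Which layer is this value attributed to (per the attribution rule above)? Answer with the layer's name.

layer 0 (avoid_obstacle) idle — none
layer 1 (align_heading) active — suppresses: (1, 3)
layer 2 (phototaxis) active — inhibits: none
layer 3 (seek_light) active — suppresses: (1, 3)
layer 4 (recharge) idle — unchanged: (1, 3)
→ actuator (1, 3)
last writer: layer 3 = seek_light

seek_light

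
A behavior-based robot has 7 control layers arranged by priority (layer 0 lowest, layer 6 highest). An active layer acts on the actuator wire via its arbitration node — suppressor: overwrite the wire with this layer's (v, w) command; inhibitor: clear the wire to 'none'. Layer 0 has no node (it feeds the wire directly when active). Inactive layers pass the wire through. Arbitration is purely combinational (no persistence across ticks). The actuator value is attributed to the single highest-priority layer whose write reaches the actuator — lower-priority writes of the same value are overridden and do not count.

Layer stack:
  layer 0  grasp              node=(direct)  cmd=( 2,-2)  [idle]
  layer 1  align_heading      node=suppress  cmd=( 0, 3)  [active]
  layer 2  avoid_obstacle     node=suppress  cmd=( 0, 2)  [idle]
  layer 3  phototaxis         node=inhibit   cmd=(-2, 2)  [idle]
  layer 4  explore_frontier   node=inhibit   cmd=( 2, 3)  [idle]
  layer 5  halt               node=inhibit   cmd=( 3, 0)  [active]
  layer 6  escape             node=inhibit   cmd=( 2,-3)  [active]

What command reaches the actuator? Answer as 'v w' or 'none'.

none

L0 grasp: idle → wire = none
L1 align_heading: active, suppressor → wire = (0, 3)
L2 avoid_obstacle: idle → wire stays (0, 3)
L3 phototaxis: idle → wire stays (0, 3)
L4 explore_frontier: idle → wire stays (0, 3)
L5 halt: active, inhibitor → wire = none
L6 escape: active, inhibitor → wire = none
actuator = none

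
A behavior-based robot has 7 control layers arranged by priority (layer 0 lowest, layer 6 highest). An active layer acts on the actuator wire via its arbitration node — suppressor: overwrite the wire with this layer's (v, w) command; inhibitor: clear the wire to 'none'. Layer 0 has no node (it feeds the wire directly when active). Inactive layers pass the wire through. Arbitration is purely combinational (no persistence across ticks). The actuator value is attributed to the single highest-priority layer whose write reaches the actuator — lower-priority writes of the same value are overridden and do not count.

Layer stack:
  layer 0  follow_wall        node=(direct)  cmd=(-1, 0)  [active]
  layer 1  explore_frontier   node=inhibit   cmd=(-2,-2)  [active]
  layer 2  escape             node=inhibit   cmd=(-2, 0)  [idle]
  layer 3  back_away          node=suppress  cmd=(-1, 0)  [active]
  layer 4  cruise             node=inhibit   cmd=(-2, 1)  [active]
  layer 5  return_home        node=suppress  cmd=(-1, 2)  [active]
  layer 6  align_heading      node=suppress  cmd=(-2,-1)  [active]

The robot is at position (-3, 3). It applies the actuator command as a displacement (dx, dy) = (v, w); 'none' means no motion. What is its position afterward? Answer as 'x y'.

-5 2

layer 0 (follow_wall) active — direct: (-1, 0)
layer 1 (explore_frontier) active — inhibits: none
layer 2 (escape) idle — unchanged: none
layer 3 (back_away) active — suppresses: (-1, 0)
layer 4 (cruise) active — inhibits: none
layer 5 (return_home) active — suppresses: (-1, 2)
layer 6 (align_heading) active — suppresses: (-2, -1)
→ actuator (-2, -1)
position: (-3, 3) + (-2, -1) = (-5, 2)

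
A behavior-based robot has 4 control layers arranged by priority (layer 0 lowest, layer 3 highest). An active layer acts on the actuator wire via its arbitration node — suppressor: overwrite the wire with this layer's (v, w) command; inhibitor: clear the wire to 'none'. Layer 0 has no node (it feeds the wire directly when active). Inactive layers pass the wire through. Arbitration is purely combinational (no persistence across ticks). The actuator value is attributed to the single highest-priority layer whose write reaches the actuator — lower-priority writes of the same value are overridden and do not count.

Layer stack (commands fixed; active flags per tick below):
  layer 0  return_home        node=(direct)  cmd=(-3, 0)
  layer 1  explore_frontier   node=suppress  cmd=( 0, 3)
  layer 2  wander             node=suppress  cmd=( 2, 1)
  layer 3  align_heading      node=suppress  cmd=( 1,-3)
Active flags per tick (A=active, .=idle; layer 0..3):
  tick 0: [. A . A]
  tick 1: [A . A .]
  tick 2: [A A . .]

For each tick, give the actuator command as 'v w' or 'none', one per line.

tick 0:
  L0 return_home: idle → wire = none
  L1 explore_frontier: active, suppressor → wire = (0, 3)
  L2 wander: idle → wire stays (0, 3)
  L3 align_heading: active, suppressor → wire = (1, -3)
  actuator = (1, -3)
tick 1:
  L0 return_home: active, feeds wire = (-3, 0)
  L1 explore_frontier: idle → wire stays (-3, 0)
  L2 wander: active, suppressor → wire = (2, 1)
  L3 align_heading: idle → wire stays (2, 1)
  actuator = (2, 1)
tick 2:
  L0 return_home: active, feeds wire = (-3, 0)
  L1 explore_frontier: active, suppressor → wire = (0, 3)
  L2 wander: idle → wire stays (0, 3)
  L3 align_heading: idle → wire stays (0, 3)
  actuator = (0, 3)

1 -3
2 1
0 3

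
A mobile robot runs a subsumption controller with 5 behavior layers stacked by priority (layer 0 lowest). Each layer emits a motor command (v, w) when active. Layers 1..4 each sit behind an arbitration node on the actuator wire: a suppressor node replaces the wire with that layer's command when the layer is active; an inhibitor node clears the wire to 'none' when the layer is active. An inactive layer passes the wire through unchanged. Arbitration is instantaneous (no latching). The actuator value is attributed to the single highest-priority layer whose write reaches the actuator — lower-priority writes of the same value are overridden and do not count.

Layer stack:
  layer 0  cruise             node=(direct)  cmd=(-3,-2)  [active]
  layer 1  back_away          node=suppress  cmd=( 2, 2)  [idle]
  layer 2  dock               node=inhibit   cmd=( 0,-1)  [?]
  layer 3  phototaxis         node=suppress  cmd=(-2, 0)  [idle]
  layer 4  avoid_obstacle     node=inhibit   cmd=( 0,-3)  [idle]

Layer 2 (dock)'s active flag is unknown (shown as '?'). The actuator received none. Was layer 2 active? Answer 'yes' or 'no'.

If layer 2 is active=yes:
  actuator would be none
If layer 2 is active=no:
  actuator would be (-3, -2)
Observed none, so layer 2 was active.

yes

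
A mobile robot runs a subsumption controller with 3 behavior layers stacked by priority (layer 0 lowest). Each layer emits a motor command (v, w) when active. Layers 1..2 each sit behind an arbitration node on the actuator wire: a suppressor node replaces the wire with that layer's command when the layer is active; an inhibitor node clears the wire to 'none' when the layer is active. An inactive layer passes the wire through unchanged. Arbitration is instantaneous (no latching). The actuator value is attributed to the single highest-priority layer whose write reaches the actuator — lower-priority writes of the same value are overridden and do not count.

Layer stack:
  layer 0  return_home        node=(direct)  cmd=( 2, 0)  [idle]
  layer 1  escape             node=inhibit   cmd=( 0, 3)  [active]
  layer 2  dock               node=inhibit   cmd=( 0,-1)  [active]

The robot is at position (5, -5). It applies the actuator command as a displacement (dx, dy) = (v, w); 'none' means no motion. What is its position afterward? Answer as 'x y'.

layer 0 (return_home) idle — none
layer 1 (escape) active — inhibits: none
layer 2 (dock) active — inhibits: none
→ actuator none
position: (5, -5) + none = (5, -5)

5 -5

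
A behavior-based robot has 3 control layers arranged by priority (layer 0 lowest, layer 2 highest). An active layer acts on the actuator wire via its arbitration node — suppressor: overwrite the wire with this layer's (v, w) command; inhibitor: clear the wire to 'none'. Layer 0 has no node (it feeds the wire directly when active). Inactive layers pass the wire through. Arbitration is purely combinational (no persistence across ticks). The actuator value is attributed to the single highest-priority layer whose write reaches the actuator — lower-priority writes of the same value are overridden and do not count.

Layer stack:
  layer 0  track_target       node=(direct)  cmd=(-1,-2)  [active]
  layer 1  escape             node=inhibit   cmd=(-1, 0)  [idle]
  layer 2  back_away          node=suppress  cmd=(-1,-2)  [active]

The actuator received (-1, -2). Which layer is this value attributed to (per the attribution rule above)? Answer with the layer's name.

L0 track_target: active, feeds wire = (-1, -2)
L1 escape: idle → wire stays (-1, -2)
L2 back_away: active, suppressor → wire = (-1, -2)
actuator = (-1, -2)
last writer: layer 2 = back_away

back_away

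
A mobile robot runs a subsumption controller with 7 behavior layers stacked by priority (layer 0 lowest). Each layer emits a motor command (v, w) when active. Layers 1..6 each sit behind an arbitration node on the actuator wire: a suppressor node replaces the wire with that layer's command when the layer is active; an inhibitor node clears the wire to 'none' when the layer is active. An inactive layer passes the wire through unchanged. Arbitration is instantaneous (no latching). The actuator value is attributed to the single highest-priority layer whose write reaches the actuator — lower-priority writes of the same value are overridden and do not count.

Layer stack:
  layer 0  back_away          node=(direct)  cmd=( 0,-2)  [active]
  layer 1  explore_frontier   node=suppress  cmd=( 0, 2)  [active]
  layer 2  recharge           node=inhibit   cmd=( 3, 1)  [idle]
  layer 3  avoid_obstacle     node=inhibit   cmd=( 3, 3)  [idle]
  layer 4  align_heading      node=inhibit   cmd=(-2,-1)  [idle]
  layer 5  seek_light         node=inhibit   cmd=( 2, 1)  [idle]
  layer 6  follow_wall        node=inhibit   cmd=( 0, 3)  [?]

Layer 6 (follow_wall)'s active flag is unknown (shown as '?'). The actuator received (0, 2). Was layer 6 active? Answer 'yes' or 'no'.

no

If layer 6 is active=yes:
  actuator would be none
If layer 6 is active=no:
  actuator would be (0, 2)
Observed (0, 2), so layer 6 was idle.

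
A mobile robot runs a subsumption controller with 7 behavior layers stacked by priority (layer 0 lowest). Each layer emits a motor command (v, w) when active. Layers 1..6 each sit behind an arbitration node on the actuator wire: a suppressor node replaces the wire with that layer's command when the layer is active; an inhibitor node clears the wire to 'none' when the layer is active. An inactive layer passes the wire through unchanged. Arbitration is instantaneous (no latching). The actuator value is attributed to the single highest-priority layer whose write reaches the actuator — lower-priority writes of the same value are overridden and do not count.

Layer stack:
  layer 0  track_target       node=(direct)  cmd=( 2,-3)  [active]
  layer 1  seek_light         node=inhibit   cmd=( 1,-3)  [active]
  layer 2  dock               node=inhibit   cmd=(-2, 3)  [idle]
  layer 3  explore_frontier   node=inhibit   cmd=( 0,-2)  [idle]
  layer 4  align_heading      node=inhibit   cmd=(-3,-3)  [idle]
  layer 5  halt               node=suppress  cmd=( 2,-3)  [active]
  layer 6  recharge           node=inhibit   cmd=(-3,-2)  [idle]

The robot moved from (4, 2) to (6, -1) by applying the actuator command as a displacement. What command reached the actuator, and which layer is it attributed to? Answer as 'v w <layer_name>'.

2 -3 halt

displacement = (6, -1) − (4, 2) = (2, -3)
layer 0 (track_target) active — direct: (2, -3)
layer 1 (seek_light) active — inhibits: none
layer 2 (dock) idle — unchanged: none
layer 3 (explore_frontier) idle — unchanged: none
layer 4 (align_heading) idle — unchanged: none
layer 5 (halt) active — suppresses: (2, -3)
layer 6 (recharge) idle — unchanged: (2, -3)
→ actuator (2, -3) — from layer 5 (halt)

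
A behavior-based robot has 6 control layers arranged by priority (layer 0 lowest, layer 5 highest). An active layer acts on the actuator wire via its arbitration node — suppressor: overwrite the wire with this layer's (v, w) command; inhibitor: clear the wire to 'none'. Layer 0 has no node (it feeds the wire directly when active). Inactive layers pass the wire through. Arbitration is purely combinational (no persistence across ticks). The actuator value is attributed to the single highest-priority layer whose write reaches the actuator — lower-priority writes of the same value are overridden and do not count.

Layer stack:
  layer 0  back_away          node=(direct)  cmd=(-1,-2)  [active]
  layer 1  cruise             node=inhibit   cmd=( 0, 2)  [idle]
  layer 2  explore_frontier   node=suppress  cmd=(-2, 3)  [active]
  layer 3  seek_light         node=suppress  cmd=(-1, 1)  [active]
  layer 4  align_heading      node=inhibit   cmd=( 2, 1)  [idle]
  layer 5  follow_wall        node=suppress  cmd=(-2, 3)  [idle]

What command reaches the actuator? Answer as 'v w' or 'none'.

-1 1

L0 back_away: active, feeds wire = (-1, -2)
L1 cruise: idle → wire stays (-1, -2)
L2 explore_frontier: active, suppressor → wire = (-2, 3)
L3 seek_light: active, suppressor → wire = (-1, 1)
L4 align_heading: idle → wire stays (-1, 1)
L5 follow_wall: idle → wire stays (-1, 1)
actuator = (-1, 1)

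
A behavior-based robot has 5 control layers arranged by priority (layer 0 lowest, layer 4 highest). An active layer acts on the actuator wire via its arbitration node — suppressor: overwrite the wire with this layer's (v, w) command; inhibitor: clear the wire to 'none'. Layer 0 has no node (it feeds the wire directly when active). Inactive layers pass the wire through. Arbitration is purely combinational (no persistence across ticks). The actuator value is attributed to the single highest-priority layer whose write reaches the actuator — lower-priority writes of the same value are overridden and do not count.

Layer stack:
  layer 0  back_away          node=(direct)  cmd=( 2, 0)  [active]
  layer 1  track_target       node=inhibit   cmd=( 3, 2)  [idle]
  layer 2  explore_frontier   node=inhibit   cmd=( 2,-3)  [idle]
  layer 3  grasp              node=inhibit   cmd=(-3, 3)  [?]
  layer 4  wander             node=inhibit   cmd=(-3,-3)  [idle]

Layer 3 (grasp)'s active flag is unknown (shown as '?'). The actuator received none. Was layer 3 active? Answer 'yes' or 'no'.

If layer 3 is active=yes:
  actuator would be none
If layer 3 is active=no:
  actuator would be (2, 0)
Observed none, so layer 3 was active.

yes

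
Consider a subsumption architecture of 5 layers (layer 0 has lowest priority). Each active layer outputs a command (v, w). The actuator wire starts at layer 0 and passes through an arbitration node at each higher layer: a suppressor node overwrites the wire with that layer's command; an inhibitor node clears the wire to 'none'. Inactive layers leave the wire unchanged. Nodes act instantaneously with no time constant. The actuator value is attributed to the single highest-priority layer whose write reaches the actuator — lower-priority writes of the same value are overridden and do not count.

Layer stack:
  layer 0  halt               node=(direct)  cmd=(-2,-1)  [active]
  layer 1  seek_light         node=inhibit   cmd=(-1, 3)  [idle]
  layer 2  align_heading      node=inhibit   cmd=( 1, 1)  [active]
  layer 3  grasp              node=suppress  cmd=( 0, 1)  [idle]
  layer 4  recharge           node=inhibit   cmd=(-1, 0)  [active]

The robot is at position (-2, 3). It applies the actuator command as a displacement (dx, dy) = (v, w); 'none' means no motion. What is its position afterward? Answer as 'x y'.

-2 3

[0] halt on; wire := (-2, -1)
[1] seek_light off; pass (-2, -1)
[2] align_heading on (inhibit); wire := none
[3] grasp off; pass none
[4] recharge on (inhibit); wire := none
output none
position: (-2, 3) + none = (-2, 3)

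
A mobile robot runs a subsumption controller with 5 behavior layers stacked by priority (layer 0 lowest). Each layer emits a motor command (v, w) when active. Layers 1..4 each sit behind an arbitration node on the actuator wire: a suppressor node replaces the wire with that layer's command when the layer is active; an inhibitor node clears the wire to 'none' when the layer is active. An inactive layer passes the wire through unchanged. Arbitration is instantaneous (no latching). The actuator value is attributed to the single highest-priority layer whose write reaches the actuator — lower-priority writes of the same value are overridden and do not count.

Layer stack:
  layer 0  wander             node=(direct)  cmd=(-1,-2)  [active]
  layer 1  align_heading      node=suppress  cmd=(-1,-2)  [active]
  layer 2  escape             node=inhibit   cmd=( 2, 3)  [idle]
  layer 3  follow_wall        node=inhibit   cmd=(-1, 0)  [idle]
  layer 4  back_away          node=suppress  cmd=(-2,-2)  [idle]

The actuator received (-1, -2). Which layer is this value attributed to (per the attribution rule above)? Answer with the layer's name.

align_heading

[0] wander on; wire := (-1, -2)
[1] align_heading on (suppress); wire := (-1, -2)
[2] escape off; pass (-1, -2)
[3] follow_wall off; pass (-1, -2)
[4] back_away off; pass (-1, -2)
output (-1, -2)
last writer: layer 1 = align_heading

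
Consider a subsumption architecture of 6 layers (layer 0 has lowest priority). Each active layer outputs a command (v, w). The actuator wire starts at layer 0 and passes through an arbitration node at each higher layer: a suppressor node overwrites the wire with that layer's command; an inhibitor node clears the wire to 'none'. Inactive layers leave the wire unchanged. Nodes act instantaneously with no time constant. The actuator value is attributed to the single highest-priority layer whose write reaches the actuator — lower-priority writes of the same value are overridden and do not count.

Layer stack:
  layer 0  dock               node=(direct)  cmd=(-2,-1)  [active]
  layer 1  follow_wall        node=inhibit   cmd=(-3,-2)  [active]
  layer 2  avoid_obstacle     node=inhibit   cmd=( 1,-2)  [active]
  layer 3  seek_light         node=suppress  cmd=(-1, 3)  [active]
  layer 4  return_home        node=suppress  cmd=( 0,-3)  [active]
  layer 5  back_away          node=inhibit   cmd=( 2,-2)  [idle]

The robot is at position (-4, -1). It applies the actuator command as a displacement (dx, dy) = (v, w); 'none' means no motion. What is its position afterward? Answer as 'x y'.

L0 dock: active, feeds wire = (-2, -1)
L1 follow_wall: active, inhibitor → wire = none
L2 avoid_obstacle: active, inhibitor → wire = none
L3 seek_light: active, suppressor → wire = (-1, 3)
L4 return_home: active, suppressor → wire = (0, -3)
L5 back_away: idle → wire stays (0, -3)
actuator = (0, -3)
position: (-4, -1) + (0, -3) = (-4, -4)

-4 -4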